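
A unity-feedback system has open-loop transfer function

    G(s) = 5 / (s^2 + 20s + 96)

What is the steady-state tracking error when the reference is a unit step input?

G(s) has no poles at the origin.
This is a Type 0 system. Kp = lim_{s→0} G(s) = 5/96.
e_ss = 1/(1 + Kp) = 1/(1 + 5/96) = 96/101 ≈ 0.9505.

e_ss = 0.9505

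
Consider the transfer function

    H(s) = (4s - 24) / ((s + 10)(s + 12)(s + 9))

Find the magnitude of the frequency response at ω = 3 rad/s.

|H(j3)| ≈ 0.02190

Substitute s = j3: numerator = -24 + j12, denominator = 801 + j927.
|H(j3)| = |-24 + j12| / |801 + j927| = 26.833 / 1225.1 ≈ 0.02190.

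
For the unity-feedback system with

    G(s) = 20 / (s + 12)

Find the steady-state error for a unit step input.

G(s) has no poles at the origin.
This is a Type 0 system. Kp = lim_{s→0} G(s) = 20/12 = 5/3.
e_ss = 1/(1 + Kp) = 1/(1 + 5/3) = 3/8 ≈ 0.3750.

e_ss = 0.3750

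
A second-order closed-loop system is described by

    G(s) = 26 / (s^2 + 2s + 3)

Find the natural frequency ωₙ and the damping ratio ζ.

ωₙ ≈ 1.732 rad/s, ζ ≈ 0.5774

Compare the denominator to the standard form s^2 + 2ζωₙs + ωₙ².
ωₙ² = 3, so ωₙ = √3 ≈ 1.732 rad/s.
2ζωₙ = 2, so ζ = 2/(2·√3) ≈ 0.5774.
With ζ = 0.5774 the response is underdamped.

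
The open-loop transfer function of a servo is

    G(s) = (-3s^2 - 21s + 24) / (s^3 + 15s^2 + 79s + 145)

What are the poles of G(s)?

The poles are the roots of the denominator s^3 + 15s^2 + 79s + 145 = 0.
Trying s = -5: the polynomial evaluates to 0, so (s + 5) is a factor.
Dividing out leaves s^2 + 10s + 29 = 0.
The quadratic formula then gives s = -5 ± 2j.

s = -5 + 2j, -5 - 2j, -5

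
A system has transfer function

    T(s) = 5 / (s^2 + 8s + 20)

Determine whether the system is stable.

The poles can be read from the denominator factors: s = -4 + 2j, -4 - 2j.
Since all poles lie strictly in the left half-plane, the system is stable.

stable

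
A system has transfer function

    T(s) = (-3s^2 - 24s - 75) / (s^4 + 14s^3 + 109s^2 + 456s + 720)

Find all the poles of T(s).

s = -4, -4, -3 + 6j, -3 - 6j

The poles are the roots of the denominator s^4 + 14s^3 + 109s^2 + 456s + 720 = 0.
Trying s = -4: the polynomial evaluates to 0, so (s + 4) is a factor.
Dividing out leaves s^3 + 10s^2 + 69s + 180 = 0.
This factors further as (s + 4)(s^2 + 6s + 45) = 0.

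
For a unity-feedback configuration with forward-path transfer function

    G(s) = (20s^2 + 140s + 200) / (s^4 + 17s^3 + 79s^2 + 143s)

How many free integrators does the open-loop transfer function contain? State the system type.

Factor s from the denominator: s^4 + 17s^3 + 79s^2 + 143s = s·(s^3 + 17s^2 + 79s + 143).
There is 1 pole at the origin, so the system is Type 1.

Type 1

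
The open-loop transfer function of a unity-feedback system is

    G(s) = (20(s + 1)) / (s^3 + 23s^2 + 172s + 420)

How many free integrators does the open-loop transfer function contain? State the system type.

The denominator has no factor of s at the origin — no free integrator — so this is a Type 0 system.

Type 0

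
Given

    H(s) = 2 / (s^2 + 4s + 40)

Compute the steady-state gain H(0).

H(0) = 1/20 ≈ 0.05000

At s = 0 each factor (s + a) contributes a and each (s^2 + bs + c) contributes c.
H(0) = 2·1 / ((40)) = 2/40 = 1/20.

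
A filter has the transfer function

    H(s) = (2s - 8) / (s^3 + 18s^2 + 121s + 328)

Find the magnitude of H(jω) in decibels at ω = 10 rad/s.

Substitute s = j10: numerator = -8 + j20, denominator = -1472 + j210.
|H(j10)| = |-8 + j20| / |-1472 + j210| = 21.541 / 1486.9 ≈ 0.01449.
In decibels: 20·log₁₀(0.01449) ≈ -36.8 dB.

|H(j10)|_dB ≈ -36.8 dB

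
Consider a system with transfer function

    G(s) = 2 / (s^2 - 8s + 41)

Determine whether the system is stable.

The denominator s^2 - 8s + 41 factors as (s^2 - 8s + 41), giving poles at s = 4 + 5j, 4 - 5j.
Since the pole(s) at s = 4 ± 5j lie in the right half-plane, the system is unstable.

unstable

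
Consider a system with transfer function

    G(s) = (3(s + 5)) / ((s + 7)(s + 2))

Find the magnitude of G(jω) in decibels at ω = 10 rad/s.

Substitute s = j10: numerator = 15 + j30, denominator = -86 + j90.
|G(j10)| = |15 + j30| / |-86 + j90| = 33.541 / 124.48 ≈ 0.2694.
In decibels: 20·log₁₀(0.2694) ≈ -11.4 dB.

|G(j10)|_dB ≈ -11.4 dB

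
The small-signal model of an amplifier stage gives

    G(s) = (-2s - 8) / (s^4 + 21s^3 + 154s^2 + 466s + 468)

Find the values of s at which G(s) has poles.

s = -5 + j, -5 - j, -2, -9

The poles are the roots of the denominator s^4 + 21s^3 + 154s^2 + 466s + 468 = 0.
Trying s = -2: the polynomial evaluates to 0, so (s + 2) is a factor.
Dividing out leaves s^3 + 19s^2 + 116s + 234 = 0.
This factors further as (s^2 + 10s + 26)(s + 9) = 0.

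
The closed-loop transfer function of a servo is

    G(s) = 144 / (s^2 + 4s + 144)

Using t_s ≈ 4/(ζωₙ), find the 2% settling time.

Comparing s^2 + 4s + 144 to s^2 + 2ζωₙs + ωₙ²: ωₙ = 12 rad/s and ζ = 4/(2·12) ≈ 0.1667.
ζωₙ = 4/2 = 2, so t_s ≈ 4/(ζωₙ) = 4/2 = 2 s.

t_s ≈ 2 s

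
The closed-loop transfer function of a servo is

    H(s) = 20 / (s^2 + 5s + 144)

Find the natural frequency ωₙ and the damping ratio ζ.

ωₙ = 12 rad/s, ζ ≈ 0.2083

Compare the denominator to the standard form s^2 + 2ζωₙs + ωₙ².
ωₙ² = 144, so ωₙ = 12 rad/s.
2ζωₙ = 5, so ζ = 5/(2·12) ≈ 0.2083.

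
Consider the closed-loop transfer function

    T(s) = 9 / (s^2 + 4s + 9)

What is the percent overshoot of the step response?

Comparing s^2 + 4s + 9 to s^2 + 2ζωₙs + ωₙ²: ωₙ = 3 rad/s and ζ = 4/(2·3) ≈ 0.6667.
%OS = 100·exp(−πζ/√(1−ζ²)) = 100·exp(−π·0.6667/√(1−0.6667²)) ≈ 6.02%.

%OS ≈ 6.02%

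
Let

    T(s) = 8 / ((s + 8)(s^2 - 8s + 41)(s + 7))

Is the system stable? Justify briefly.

unstable

The poles can be read from the denominator factors: s = -8, 4 + 5j, 4 - 5j, -7.
Since the pole(s) at s = 4 + 5j, 4 - 5j lie in the right half-plane, the system is unstable.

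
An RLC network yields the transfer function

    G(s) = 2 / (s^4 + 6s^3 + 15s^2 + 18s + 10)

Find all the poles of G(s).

The poles are the roots of the denominator s^4 + 6s^3 + 15s^2 + 18s + 10 = 0.
No real roots exist; factor into two real quadratics: (s^2 + 4s + 5)(s^2 + 2s + 2) = 0.
Each quadratic gives a conjugate pair via the quadratic formula.

s = -2 + j, -2 - j, -1 + j, -1 - j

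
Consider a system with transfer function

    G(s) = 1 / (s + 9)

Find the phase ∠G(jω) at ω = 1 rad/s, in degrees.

At s = j1: numerator = 1, denominator = 9 + j1.
∠G = ∠num − ∠den = 0° − (6.3402°) = -6.340°.

∠G(j1) ≈ -6.340°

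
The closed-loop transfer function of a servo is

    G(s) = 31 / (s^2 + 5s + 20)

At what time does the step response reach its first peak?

t_p ≈ 0.8472 s

Comparing s^2 + 5s + 20 to s^2 + 2ζωₙs + ωₙ²: ωₙ = √20 ≈ 4.472 rad/s and ζ = 5/(2·√20) ≈ 0.5590.
ζωₙ = 5/2 = 2.5, so ω_d = ωₙ√(1−ζ²) = √(ωₙ² − (ζωₙ)²) = √(20 − 2.5²) = √13.75 ≈ 3.708 rad/s.
t_p = π/ω_d = π/3.708 ≈ 0.8472 s.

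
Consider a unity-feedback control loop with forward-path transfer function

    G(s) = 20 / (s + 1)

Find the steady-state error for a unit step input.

G(s) has no poles at the origin.
This is a Type 0 system. Kp = lim_{s→0} G(s) = 20/1.
e_ss = 1/(1 + Kp) = 1/(1 + 20) = 1/21 ≈ 0.04762.

e_ss = 0.04762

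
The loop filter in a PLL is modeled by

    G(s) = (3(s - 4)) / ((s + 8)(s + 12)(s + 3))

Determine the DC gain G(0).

G(0) = -1/24 ≈ -0.04167

At s = 0 each factor (s + a) contributes a and each (s^2 + bs + c) contributes c.
G(0) = 3·(-4) / ((8) · (12) · (3)) = -12/288 = -1/24.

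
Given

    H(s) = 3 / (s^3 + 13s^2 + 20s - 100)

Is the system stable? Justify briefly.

unstable

The denominator s^3 + 13s^2 + 20s - 100 factors as (s + 5)(s - 2)(s + 10), giving poles at s = -5, 2, -10.
Since the pole(s) at s = 2 lie in the right half-plane, the system is unstable.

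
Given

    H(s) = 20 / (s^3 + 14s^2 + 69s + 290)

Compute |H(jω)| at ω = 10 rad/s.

|H(j10)| ≈ 0.01735

Substitute s = j10: numerator = 20, denominator = -1110 - j310.
|H(j10)| = |20| / |-1110 - j310| = 20 / 1152.5 ≈ 0.01735.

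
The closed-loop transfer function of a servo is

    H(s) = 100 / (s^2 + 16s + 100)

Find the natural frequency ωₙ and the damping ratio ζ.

Compare the denominator to the standard form s^2 + 2ζωₙs + ωₙ².
ωₙ² = 100, so ωₙ = 10 rad/s.
2ζωₙ = 16, so ζ = 16/(2·10) = 0.8.

ωₙ = 10 rad/s, ζ = 0.8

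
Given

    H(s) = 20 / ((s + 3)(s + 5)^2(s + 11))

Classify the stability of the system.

The poles can be read from the denominator factors: s = -3, -5, -5, -11.
Since all poles lie strictly in the left half-plane, the system is stable.

stable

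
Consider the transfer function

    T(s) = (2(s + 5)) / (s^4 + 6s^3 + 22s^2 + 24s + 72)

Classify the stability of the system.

marginally stable

The denominator s^4 + 6s^3 + 22s^2 + 24s + 72 factors as (s^2 + 4)(s^2 + 6s + 18), giving poles at s = ±2j, -3 ± 3j.
Since the simple pole(s) at s = ±2j lie on the jω-axis with none in the right half-plane, the system is marginally stable.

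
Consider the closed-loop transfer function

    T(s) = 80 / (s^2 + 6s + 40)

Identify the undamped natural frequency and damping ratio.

Compare the denominator to the standard form s^2 + 2ζωₙs + ωₙ².
ωₙ² = 40, so ωₙ = √40 ≈ 6.325 rad/s.
2ζωₙ = 6, so ζ = 6/(2·√40) ≈ 0.4743.
With ζ = 0.4743 the response is underdamped.

ωₙ ≈ 6.325 rad/s, ζ ≈ 0.4743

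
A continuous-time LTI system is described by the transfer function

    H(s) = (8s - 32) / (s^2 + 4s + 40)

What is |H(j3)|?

|H(j3)| ≈ 1.203

Substitute s = j3: numerator = -32 + j24, denominator = 31 + j12.
|H(j3)| = |-32 + j24| / |31 + j12| = 40 / 33.242 ≈ 1.203.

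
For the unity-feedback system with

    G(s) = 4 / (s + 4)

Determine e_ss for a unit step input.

e_ss = 0.5000

G(s) has no poles at the origin.
This is a Type 0 system. Kp = lim_{s→0} G(s) = 4/4 = 1.
e_ss = 1/(1 + Kp) = 1/(1 + 1) = 1/2 ≈ 0.5000.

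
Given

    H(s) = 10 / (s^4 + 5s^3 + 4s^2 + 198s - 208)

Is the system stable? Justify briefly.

unstable

The denominator s^4 + 5s^3 + 4s^2 + 198s - 208 factors as (s^2 - 2s + 26)(s - 1)(s + 8), giving poles at s = 1 + 5j, 1 - 5j, 1, -8.
Since the pole(s) at s = 1 ± 5j, 1 lie in the right half-plane, the system is unstable.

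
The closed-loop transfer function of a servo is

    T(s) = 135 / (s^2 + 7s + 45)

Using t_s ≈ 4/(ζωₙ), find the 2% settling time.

t_s ≈ 1.143 s

Comparing s^2 + 7s + 45 to s^2 + 2ζωₙs + ωₙ²: ωₙ = √45 ≈ 6.708 rad/s and ζ = 7/(2·√45) ≈ 0.5217.
ζωₙ = 7/2 = 3.5, so t_s ≈ 4/(ζωₙ) = 4/3.5 ≈ 1.143 s.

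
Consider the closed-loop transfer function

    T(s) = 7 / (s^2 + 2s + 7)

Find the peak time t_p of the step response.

Comparing s^2 + 2s + 7 to s^2 + 2ζωₙs + ωₙ²: ωₙ = √7 ≈ 2.646 rad/s and ζ = 2/(2·√7) ≈ 0.3780.
ζωₙ = 2/2 = 1, so ω_d = ωₙ√(1−ζ²) = √(ωₙ² − (ζωₙ)²) = √(7 − 1²) = √6 ≈ 2.449 rad/s.
t_p = π/ω_d = π/2.449 ≈ 1.283 s.

t_p ≈ 1.283 s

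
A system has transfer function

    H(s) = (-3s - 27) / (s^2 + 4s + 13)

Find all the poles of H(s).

The poles are the roots of the denominator s^2 + 4s + 13 = 0.
Using the quadratic formula: s = (-4 ± √(-36))/2 = -2 ± 3j.

s = -2 ± 3j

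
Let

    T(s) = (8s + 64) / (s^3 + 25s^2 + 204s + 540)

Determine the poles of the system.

The poles are the roots of the denominator s^3 + 25s^2 + 204s + 540 = 0.
Trying s = -6: the polynomial evaluates to 0, so (s + 6) is a factor.
Dividing out leaves s^2 + 19s + 90 = 0.
Factoring the quadratic: (s + 9)(s + 10) = 0.

s = -6, -9, -10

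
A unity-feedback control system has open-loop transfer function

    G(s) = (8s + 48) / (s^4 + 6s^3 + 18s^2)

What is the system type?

Factor s from the denominator: s^4 + 6s^3 + 18s^2 = s^2·(s^2 + 6s + 18).
There are 2 poles at the origin, so the system is Type 2.

Type 2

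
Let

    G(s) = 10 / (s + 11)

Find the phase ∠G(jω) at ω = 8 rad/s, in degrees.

∠G(j8) ≈ -36.03°

At s = j8: numerator = 10, denominator = 11 + j8.
∠G = ∠num − ∠den = 0° − (36.027°) = -36.03°.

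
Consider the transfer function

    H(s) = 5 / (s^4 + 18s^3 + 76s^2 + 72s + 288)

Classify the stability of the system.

marginally stable

The denominator s^4 + 18s^3 + 76s^2 + 72s + 288 factors as (s^2 + 4)(s + 12)(s + 6), giving poles at s = ±2j, -12, -6.
Since the simple pole(s) at s = 2j, -2j lie on the jω-axis with none in the right half-plane, the system is marginally stable.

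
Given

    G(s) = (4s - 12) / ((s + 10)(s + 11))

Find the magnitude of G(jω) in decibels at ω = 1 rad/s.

Substitute s = j1: numerator = -12 + j4, denominator = 109 + j21.
|G(j1)| = |-12 + j4| / |109 + j21| = 12.649 / 111.00 ≈ 0.1140.
In decibels: 20·log₁₀(0.1140) ≈ -18.9 dB.

|G(j1)|_dB ≈ -18.9 dB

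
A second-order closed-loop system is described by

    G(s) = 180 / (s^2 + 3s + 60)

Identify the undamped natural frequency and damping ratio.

ωₙ ≈ 7.746 rad/s, ζ ≈ 0.1936

Compare the denominator to the standard form s^2 + 2ζωₙs + ωₙ².
ωₙ² = 60, so ωₙ = √60 ≈ 7.746 rad/s.
2ζωₙ = 3, so ζ = 3/(2·√60) ≈ 0.1936.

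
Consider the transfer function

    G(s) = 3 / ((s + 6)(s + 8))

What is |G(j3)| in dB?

|G(j3)|_dB ≈ -25.6 dB

Substitute s = j3: numerator = 3, denominator = 39 + j42.
|G(j3)| = |3| / |39 + j42| = 3 / 57.315 ≈ 0.05234.
In decibels: 20·log₁₀(0.05234) ≈ -25.6 dB.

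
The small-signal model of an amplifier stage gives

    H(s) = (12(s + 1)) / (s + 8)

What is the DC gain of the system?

H(0) = 3/2 ≈ 1.500

At s = 0 each factor (s + a) contributes a and each (s^2 + bs + c) contributes c.
H(0) = 12·(1) / ((8)) = 12/8 = 3/2.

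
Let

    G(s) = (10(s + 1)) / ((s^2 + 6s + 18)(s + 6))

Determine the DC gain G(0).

At s = 0 each factor (s + a) contributes a and each (s^2 + bs + c) contributes c.
G(0) = 10·(1) / ((18) · (6)) = 10/108 = 5/54.

G(0) = 5/54 ≈ 0.09259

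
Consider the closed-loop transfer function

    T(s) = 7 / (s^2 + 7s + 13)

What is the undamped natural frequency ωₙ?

ωₙ ≈ 3.606 rad/s

Compare the denominator to the standard form s^2 + 2ζωₙs + ωₙ².
ωₙ² = 13, so ωₙ = √13 ≈ 3.606 rad/s.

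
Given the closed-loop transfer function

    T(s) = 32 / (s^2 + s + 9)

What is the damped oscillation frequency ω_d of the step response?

Comparing s^2 + s + 9 to s^2 + 2ζωₙs + ωₙ²: ωₙ = 3 rad/s and ζ = 1/(2·3) ≈ 0.1667.
ζωₙ = 1/2 = 0.5, so ω_d = ωₙ√(1−ζ²) = √(ωₙ² − (ζωₙ)²) = √(9 − 0.5²) = √8.75 ≈ 2.958 rad/s.

ω_d ≈ 2.958 rad/s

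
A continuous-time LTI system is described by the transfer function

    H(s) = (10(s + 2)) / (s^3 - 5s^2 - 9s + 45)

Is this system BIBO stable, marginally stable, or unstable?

unstable

The denominator s^3 - 5s^2 - 9s + 45 factors as (s - 3)(s + 3)(s - 5), giving poles at s = 3, -3, 5.
Since the pole(s) at s = 3, 5 lie in the right half-plane, the system is unstable.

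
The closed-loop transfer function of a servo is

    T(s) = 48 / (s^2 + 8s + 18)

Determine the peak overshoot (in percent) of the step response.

Comparing s^2 + 8s + 18 to s^2 + 2ζωₙs + ωₙ²: ωₙ = √18 ≈ 4.243 rad/s and ζ = 8/(2·√18) ≈ 0.9428.
%OS = 100·exp(−πζ/√(1−ζ²)) = 100·exp(−π·0.9428/√(1−0.9428²)) ≈ 0.0138%.

%OS ≈ 0.0138%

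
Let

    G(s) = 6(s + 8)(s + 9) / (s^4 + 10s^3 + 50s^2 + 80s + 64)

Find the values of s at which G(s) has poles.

s = -1 ± j, -4 ± 4j

The poles are the roots of the denominator s^4 + 10s^3 + 50s^2 + 80s + 64 = 0.
No real roots exist; factor into two real quadratics: (s^2 + 2s + 2)(s^2 + 8s + 32) = 0.
Each quadratic gives a conjugate pair via the quadratic formula.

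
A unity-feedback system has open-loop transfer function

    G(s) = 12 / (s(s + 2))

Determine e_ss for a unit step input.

e_ss = 0

G(s) has one pole at the origin.
This is a Type 1 system; for a step input the steady-state error is zero.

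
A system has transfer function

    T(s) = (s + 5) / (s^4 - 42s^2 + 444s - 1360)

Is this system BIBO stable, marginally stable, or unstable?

unstable

The denominator s^4 - 42s^2 + 444s - 1360 factors as (s^2 - 6s + 34)(s + 10)(s - 4), giving poles at s = 3 + 5j, 3 - 5j, -10, 4.
Since the pole(s) at s = 3 + 5j, 3 - 5j, 4 lie in the right half-plane, the system is unstable.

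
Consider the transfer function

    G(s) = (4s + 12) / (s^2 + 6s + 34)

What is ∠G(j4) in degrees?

At s = j4: numerator = 12 + j16, denominator = 18 + j24.
∠G = ∠num − ∠den = 53.130° − (53.130°) = 0°.

∠G(j4) ≈ 0°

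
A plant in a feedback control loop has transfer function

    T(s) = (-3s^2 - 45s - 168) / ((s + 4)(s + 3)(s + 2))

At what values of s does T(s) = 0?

s = -8, -7

Set the numerator to zero: -3s^2 - 45s - 168 = 0, i.e. -3·(s^2 + 15s + 56) = 0.
Factoring: (s + 8)(s + 7) = 0.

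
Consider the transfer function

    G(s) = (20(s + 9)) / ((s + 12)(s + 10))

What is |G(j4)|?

|G(j4)| ≈ 1.446

Substitute s = j4: numerator = 180 + j80, denominator = 104 + j88.
|G(j4)| = |180 + j80| / |104 + j88| = 196.98 / 136.24 ≈ 1.446.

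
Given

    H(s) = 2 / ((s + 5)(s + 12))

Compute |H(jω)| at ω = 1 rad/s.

|H(j1)| ≈ 0.03257

Substitute s = j1: numerator = 2, denominator = 59 + j17.
|H(j1)| = |2| / |59 + j17| = 2 / 61.400 ≈ 0.03257.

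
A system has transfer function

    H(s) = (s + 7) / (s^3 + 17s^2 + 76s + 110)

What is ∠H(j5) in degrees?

At s = j5: numerator = 7 + j5, denominator = -315 + j255.
∠H = ∠num − ∠den = 35.538° − (141.01°) = -105.5°.

∠H(j5) ≈ -105.5°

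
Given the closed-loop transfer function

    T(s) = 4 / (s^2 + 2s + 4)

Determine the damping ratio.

ζ = 0.5

Compare the denominator to the standard form s^2 + 2ζωₙs + ωₙ².
ωₙ² = 4, so ωₙ = 2 rad/s.
2ζωₙ = 2, so ζ = 2/(2·2) = 0.5.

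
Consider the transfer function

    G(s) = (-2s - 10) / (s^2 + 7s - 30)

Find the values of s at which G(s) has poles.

The poles are the roots of the denominator s^2 + 7s - 30 = 0.
Factoring: (s + 10)(s - 3) = 0, so s = -10 and s = 3.

s = -10, 3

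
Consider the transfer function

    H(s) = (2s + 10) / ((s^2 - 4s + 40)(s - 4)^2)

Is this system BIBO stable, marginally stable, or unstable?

unstable

The poles can be read from the denominator factors: s = 2 ± 6j, 4, 4.
Since the pole(s) at s = 2 ± 6j, 4, 4 lie in the right half-plane, the system is unstable.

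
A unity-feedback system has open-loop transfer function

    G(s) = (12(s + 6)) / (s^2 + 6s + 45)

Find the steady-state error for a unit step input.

G(s) has no poles at the origin.
This is a Type 0 system. Kp = lim_{s→0} G(s) = 72/45 = 8/5.
e_ss = 1/(1 + Kp) = 1/(1 + 8/5) = 5/13 ≈ 0.3846.

e_ss = 0.3846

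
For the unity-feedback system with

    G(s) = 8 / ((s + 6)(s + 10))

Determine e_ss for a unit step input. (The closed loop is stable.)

G(s) has no poles at the origin.
This is a Type 0 system. Kp = lim_{s→0} G(s) = 8/60 = 2/15.
e_ss = 1/(1 + Kp) = 1/(1 + 2/15) = 15/17 ≈ 0.8824.

e_ss = 0.8824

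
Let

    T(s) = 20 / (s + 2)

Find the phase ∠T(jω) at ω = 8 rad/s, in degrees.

∠T(j8) ≈ -75.96°

At s = j8: numerator = 20, denominator = 2 + j8.
∠T = ∠num − ∠den = 0° − (75.964°) = -75.96°.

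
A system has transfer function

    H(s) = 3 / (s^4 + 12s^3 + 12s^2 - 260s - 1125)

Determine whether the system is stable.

unstable

The denominator s^4 + 12s^3 + 12s^2 - 260s - 1125 factors as (s^2 + 8s + 25)(s + 9)(s - 5), giving poles at s = -4 + 3j, -4 - 3j, -9, 5.
Since the pole(s) at s = 5 lie in the right half-plane, the system is unstable.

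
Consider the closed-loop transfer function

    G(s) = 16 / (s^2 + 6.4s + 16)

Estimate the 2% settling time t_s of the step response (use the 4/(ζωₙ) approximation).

Comparing s^2 + 6.4s + 16 to s^2 + 2ζωₙs + ωₙ²: ωₙ = 4 rad/s and ζ = 6.4/(2·4) = 0.8.
ζωₙ = 6.4/2 = 3.2, so t_s ≈ 4/(ζωₙ) = 4/3.2 = 1.250 s.

t_s ≈ 1.250 s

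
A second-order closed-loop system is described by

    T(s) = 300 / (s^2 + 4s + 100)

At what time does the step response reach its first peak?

Comparing s^2 + 4s + 100 to s^2 + 2ζωₙs + ωₙ²: ωₙ = 10 rad/s and ζ = 4/(2·10) = 0.2.
ζωₙ = 4/2 = 2, so ω_d = ωₙ√(1−ζ²) = √(ωₙ² − (ζωₙ)²) = √(100 − 2²) = √96 ≈ 9.798 rad/s.
t_p = π/ω_d = π/9.798 ≈ 0.3206 s.

t_p ≈ 0.3206 s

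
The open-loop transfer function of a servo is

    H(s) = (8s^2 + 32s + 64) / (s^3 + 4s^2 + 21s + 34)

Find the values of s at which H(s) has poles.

The poles are the roots of the denominator s^3 + 4s^2 + 21s + 34 = 0.
Trying s = -2: the polynomial evaluates to 0, so (s + 2) is a factor.
Dividing out leaves s^2 + 2s + 17 = 0.
The quadratic formula then gives s = -1 ± 4j.

s = -1 ± 4j, -2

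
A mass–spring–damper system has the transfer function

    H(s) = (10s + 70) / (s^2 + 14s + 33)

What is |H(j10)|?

|H(j10)| ≈ 0.7865

Substitute s = j10: numerator = 70 + j100, denominator = -67 + j140.
|H(j10)| = |70 + j100| / |-67 + j140| = 122.07 / 155.21 ≈ 0.7865.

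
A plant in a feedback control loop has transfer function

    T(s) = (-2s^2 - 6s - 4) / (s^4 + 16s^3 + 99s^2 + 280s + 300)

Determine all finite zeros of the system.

Set the numerator to zero: -2s^2 - 6s - 4 = 0, i.e. -2·(s^2 + 3s + 2) = 0.
Factoring: (s + 2)(s + 1) = 0.

s = -2, -1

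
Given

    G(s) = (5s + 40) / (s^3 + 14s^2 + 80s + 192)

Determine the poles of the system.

The poles are the roots of the denominator s^3 + 14s^2 + 80s + 192 = 0.
Trying s = -6: the polynomial evaluates to 0, so (s + 6) is a factor.
Dividing out leaves s^2 + 8s + 32 = 0.
The quadratic formula then gives s = -4 ± 4j.

s = -4 + 4j, -4 - 4j, -6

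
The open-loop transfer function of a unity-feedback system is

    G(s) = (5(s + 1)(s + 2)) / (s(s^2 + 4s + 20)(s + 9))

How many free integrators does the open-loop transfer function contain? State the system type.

Type 1

The denominator has 1 factor of s at the origin (free integrator), so this is a Type 1 system.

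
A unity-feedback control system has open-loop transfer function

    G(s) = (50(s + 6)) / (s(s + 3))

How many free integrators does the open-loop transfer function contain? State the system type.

Type 1

The denominator has 1 factor of s at the origin (free integrator), so this is a Type 1 system.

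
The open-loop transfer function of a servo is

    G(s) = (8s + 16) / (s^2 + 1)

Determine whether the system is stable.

The poles can be read from the denominator factors: s = ±j.
Since the simple pole(s) at s = ±j lie on the jω-axis with none in the right half-plane, the system is marginally stable.

marginally stable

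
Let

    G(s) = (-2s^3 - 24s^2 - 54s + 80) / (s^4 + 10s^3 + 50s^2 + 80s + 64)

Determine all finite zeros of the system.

Set the numerator to zero: -2s^3 - 24s^2 - 54s + 80 = 0, i.e. -2·(s^3 + 12s^2 + 27s - 40) = 0.
Factoring: (s - 1)(s + 8)(s + 5) = 0.

s = 1, -8, -5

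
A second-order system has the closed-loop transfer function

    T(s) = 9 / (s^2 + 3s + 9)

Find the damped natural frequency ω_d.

Comparing s^2 + 3s + 9 to s^2 + 2ζωₙs + ωₙ²: ωₙ = 3 rad/s and ζ = 3/(2·3) = 0.5.
ζωₙ = 3/2 = 1.5, so ω_d = ωₙ√(1−ζ²) = √(ωₙ² − (ζωₙ)²) = √(9 − 1.5²) = √6.75 ≈ 2.598 rad/s.

ω_d ≈ 2.598 rad/s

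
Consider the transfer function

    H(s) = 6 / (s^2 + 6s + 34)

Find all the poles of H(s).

The poles are the roots of the denominator s^2 + 6s + 34 = 0.
Using the quadratic formula: s = (-6 ± √(-100))/2 = -3 ± 5j.

s = -3 + 5j, -3 - 5j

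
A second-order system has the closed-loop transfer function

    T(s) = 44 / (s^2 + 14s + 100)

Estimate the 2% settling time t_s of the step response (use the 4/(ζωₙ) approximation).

t_s ≈ 0.5714 s

Comparing s^2 + 14s + 100 to s^2 + 2ζωₙs + ωₙ²: ωₙ = 10 rad/s and ζ = 14/(2·10) = 0.7.
ζωₙ = 14/2 = 7, so t_s ≈ 4/(ζωₙ) = 4/7 ≈ 0.5714 s.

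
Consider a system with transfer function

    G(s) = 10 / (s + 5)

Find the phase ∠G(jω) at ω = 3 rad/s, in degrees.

∠G(j3) ≈ -30.96°

At s = j3: numerator = 10, denominator = 5 + j3.
∠G = ∠num − ∠den = 0° − (30.964°) = -30.96°.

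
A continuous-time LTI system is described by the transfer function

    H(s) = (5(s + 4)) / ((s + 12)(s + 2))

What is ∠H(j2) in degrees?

At s = j2: numerator = 20 + j10, denominator = 20 + j28.
∠H = ∠num − ∠den = 26.565° − (54.462°) = -27.90°.

∠H(j2) ≈ -27.90°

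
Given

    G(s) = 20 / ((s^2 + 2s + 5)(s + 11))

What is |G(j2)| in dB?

Substitute s = j2: numerator = 20, denominator = 3 + j46.
|G(j2)| = |20| / |3 + j46| = 20 / 46.098 ≈ 0.4339.
In decibels: 20·log₁₀(0.4339) ≈ -7.25 dB.

|G(j2)|_dB ≈ -7.25 dB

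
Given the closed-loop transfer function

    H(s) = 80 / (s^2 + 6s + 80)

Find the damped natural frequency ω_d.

ω_d ≈ 8.426 rad/s

Comparing s^2 + 6s + 80 to s^2 + 2ζωₙs + ωₙ²: ωₙ = √80 ≈ 8.944 rad/s and ζ = 6/(2·√80) ≈ 0.3354.
ζωₙ = 6/2 = 3, so ω_d = ωₙ√(1−ζ²) = √(ωₙ² − (ζωₙ)²) = √(80 − 3²) = √71 ≈ 8.426 rad/s.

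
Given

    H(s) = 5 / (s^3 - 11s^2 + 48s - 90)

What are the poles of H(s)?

s = 3 ± 3j, 5

The poles are the roots of the denominator s^3 - 11s^2 + 48s - 90 = 0.
Trying s = 5: the polynomial evaluates to 0, so (s - 5) is a factor.
Dividing out leaves s^2 - 6s + 18 = 0.
The quadratic formula then gives s = 3 ± 3j.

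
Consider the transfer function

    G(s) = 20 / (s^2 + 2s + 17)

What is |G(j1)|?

|G(j1)| ≈ 1.240

Substitute s = j1: numerator = 20, denominator = 16 + j2.
|G(j1)| = |20| / |16 + j2| = 20 / 16.125 ≈ 1.240.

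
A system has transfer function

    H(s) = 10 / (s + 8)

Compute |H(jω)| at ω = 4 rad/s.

Substitute s = j4: numerator = 10, denominator = 8 + j4.
|H(j4)| = |10| / |8 + j4| = 10 / 8.9443 ≈ 1.118.

|H(j4)| ≈ 1.118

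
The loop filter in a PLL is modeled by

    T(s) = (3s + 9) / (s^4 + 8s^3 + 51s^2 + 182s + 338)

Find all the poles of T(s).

The poles are the roots of the denominator s^4 + 8s^3 + 51s^2 + 182s + 338 = 0.
No real roots exist; factor into two real quadratics: (s^2 + 6s + 13)(s^2 + 2s + 26) = 0.
Each quadratic gives a conjugate pair via the quadratic formula.

s = -3 ± 2j, -1 ± 5j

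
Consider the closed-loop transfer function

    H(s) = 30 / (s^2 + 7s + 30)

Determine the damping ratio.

ζ ≈ 0.6390

Compare the denominator to the standard form s^2 + 2ζωₙs + ωₙ².
ωₙ² = 30, so ωₙ = √30 ≈ 5.477 rad/s.
2ζωₙ = 7, so ζ = 7/(2·√30) ≈ 0.6390.
With ζ = 0.6390 the response is underdamped.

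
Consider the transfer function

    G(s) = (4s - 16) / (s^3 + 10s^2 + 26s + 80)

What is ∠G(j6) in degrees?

∠G(j6) ≈ -68.40°

At s = j6: numerator = -16 + j24, denominator = -280 - j60.
∠G = ∠num − ∠den = 123.69° − (-167.91°) = 291.6°, which wraps to -68.40°.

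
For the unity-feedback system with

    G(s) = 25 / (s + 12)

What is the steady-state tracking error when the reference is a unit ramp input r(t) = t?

e_ss = ∞

G(s) has no poles at the origin.
This is a Type 0 system; Kv = lim_{s→0} s·G(s) = 0, so the steady-state error for a ramp input is infinite.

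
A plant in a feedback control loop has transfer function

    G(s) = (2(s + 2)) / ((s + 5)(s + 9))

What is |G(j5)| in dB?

|G(j5)|_dB ≈ -16.6 dB

Substitute s = j5: numerator = 4 + j10, denominator = 20 + j70.
|G(j5)| = |4 + j10| / |20 + j70| = 10.770 / 72.801 ≈ 0.1479.
In decibels: 20·log₁₀(0.1479) ≈ -16.6 dB.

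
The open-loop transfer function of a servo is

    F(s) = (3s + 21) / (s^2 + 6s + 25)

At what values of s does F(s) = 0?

Set the numerator to zero: 3s + 21 = 0, i.e. 3·(s + 7) = 0.
So s = -7.

s = -7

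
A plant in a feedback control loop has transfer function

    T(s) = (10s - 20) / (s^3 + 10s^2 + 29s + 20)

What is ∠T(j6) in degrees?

At s = j6: numerator = -20 + j60, denominator = -340 - j42.
∠T = ∠num − ∠den = 108.43° − (-172.96°) = 281.4°, which wraps to -78.61°.

∠T(j6) ≈ -78.61°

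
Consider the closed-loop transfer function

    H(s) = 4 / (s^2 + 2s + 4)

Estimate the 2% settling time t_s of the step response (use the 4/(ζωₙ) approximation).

Comparing s^2 + 2s + 4 to s^2 + 2ζωₙs + ωₙ²: ωₙ = 2 rad/s and ζ = 2/(2·2) = 0.5.
ζωₙ = 2/2 = 1, so t_s ≈ 4/(ζωₙ) = 4/1 = 4 s.

t_s ≈ 4 s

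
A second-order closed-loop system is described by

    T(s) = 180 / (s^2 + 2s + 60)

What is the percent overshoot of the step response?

Comparing s^2 + 2s + 60 to s^2 + 2ζωₙs + ωₙ²: ωₙ = √60 ≈ 7.746 rad/s and ζ = 2/(2·√60) ≈ 0.1291.
%OS = 100·exp(−πζ/√(1−ζ²)) = 100·exp(−π·0.1291/√(1−0.1291²)) ≈ 66.4%.

%OS ≈ 66.4%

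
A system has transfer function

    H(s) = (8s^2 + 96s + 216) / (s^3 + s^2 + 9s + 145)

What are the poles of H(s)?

s = 2 + 5j, 2 - 5j, -5

The poles are the roots of the denominator s^3 + s^2 + 9s + 145 = 0.
Trying s = -5: the polynomial evaluates to 0, so (s + 5) is a factor.
Dividing out leaves s^2 - 4s + 29 = 0.
The quadratic formula then gives s = 2 ± 5j.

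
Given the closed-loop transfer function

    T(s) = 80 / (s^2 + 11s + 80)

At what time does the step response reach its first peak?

t_p ≈ 0.4454 s

Comparing s^2 + 11s + 80 to s^2 + 2ζωₙs + ωₙ²: ωₙ = √80 ≈ 8.944 rad/s and ζ = 11/(2·√80) ≈ 0.6149.
ζωₙ = 11/2 = 5.5, so ω_d = ωₙ√(1−ζ²) = √(ωₙ² − (ζωₙ)²) = √(80 − 5.5²) = √49.75 ≈ 7.053 rad/s.
t_p = π/ω_d = π/7.053 ≈ 0.4454 s.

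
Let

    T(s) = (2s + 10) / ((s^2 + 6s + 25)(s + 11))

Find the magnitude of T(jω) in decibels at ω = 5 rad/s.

Substitute s = j5: numerator = 10 + j10, denominator = -150 + j330.
|T(j5)| = |10 + j10| / |-150 + j330| = 14.142 / 362.49 ≈ 0.03901.
In decibels: 20·log₁₀(0.03901) ≈ -28.2 dB.

|T(j5)|_dB ≈ -28.2 dB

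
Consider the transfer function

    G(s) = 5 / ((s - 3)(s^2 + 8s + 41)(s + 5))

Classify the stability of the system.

unstable

The poles can be read from the denominator factors: s = 3, -4 + 5j, -4 - 5j, -5.
Since the pole(s) at s = 3 lie in the right half-plane, the system is unstable.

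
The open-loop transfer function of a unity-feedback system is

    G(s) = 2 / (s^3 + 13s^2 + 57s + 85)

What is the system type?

Type 0

The denominator has no factor of s at the origin — no free integrator — so this is a Type 0 system.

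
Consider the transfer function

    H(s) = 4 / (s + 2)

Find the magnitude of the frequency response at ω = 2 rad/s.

|H(j2)| ≈ 1.414

Substitute s = j2: numerator = 4, denominator = 2 + j2.
|H(j2)| = |4| / |2 + j2| = 4 / 2.8284 ≈ 1.414.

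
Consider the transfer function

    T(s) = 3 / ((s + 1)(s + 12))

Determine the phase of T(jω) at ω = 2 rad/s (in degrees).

At s = j2: numerator = 3, denominator = 8 + j26.
∠T = ∠num − ∠den = 0° − (72.897°) = -72.90°.

∠T(j2) ≈ -72.90°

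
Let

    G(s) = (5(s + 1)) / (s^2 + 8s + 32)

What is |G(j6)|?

Substitute s = j6: numerator = 5 + j30, denominator = -4 + j48.
|G(j6)| = |5 + j30| / |-4 + j48| = 30.414 / 48.166 ≈ 0.6314.

|G(j6)| ≈ 0.6314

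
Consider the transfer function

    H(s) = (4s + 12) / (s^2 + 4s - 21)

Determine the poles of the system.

The poles are the roots of the denominator s^2 + 4s - 21 = 0.
Factoring: (s - 3)(s + 7) = 0, so s = 3 and s = -7.

s = 3, -7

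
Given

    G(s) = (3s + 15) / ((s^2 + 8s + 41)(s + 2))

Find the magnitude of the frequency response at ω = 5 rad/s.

Substitute s = j5: numerator = 15 + j15, denominator = -168 + j160.
|G(j5)| = |15 + j15| / |-168 + j160| = 21.213 / 232 ≈ 0.09144.

|G(j5)| ≈ 0.09144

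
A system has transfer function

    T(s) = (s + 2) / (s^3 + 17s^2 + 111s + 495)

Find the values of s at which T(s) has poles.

The poles are the roots of the denominator s^3 + 17s^2 + 111s + 495 = 0.
Trying s = -11: the polynomial evaluates to 0, so (s + 11) is a factor.
Dividing out leaves s^2 + 6s + 45 = 0.
The quadratic formula then gives s = -3 ± 6j.

s = -3 ± 6j, -11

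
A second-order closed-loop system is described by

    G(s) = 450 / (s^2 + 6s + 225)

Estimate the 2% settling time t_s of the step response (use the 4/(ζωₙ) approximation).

Comparing s^2 + 6s + 225 to s^2 + 2ζωₙs + ωₙ²: ωₙ = 15 rad/s and ζ = 6/(2·15) = 0.2.
ζωₙ = 6/2 = 3, so t_s ≈ 4/(ζωₙ) = 4/3 ≈ 1.333 s.

t_s ≈ 1.333 s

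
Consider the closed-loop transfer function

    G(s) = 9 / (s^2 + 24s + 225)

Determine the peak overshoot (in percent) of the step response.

%OS ≈ 1.52%

Comparing s^2 + 24s + 225 to s^2 + 2ζωₙs + ωₙ²: ωₙ = 15 rad/s and ζ = 24/(2·15) = 0.8.
%OS = 100·exp(−πζ/√(1−ζ²)) = 100·exp(−π·0.8/√(1−0.8²)) ≈ 1.52%.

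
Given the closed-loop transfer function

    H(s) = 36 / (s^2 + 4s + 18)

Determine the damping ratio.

Compare the denominator to the standard form s^2 + 2ζωₙs + ωₙ².
ωₙ² = 18, so ωₙ = √18 ≈ 4.243 rad/s.
2ζωₙ = 4, so ζ = 4/(2·√18) ≈ 0.4714.

ζ ≈ 0.4714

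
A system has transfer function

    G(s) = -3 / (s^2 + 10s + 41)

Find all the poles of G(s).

s = -5 + 4j, -5 - 4j

The poles are the roots of the denominator s^2 + 10s + 41 = 0.
Using the quadratic formula: s = (-10 ± √(-64))/2 = -5 ± 4j.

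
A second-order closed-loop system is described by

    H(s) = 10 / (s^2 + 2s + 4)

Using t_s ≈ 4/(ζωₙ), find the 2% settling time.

t_s ≈ 4 s

Comparing s^2 + 2s + 4 to s^2 + 2ζωₙs + ωₙ²: ωₙ = 2 rad/s and ζ = 2/(2·2) = 0.5.
ζωₙ = 2/2 = 1, so t_s ≈ 4/(ζωₙ) = 4/1 = 4 s.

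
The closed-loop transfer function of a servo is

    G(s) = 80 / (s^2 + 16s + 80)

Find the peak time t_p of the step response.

Comparing s^2 + 16s + 80 to s^2 + 2ζωₙs + ωₙ²: ωₙ = √80 ≈ 8.944 rad/s and ζ = 16/(2·√80) ≈ 0.8944.
ζωₙ = 16/2 = 8, so ω_d = ωₙ√(1−ζ²) = √(ωₙ² − (ζωₙ)²) = √(80 − 8²) = √16 = 4 rad/s.
t_p = π/ω_d = π/4 ≈ 0.7854 s.

t_p ≈ 0.7854 s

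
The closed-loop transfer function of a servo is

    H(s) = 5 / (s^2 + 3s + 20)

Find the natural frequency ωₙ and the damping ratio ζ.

ωₙ ≈ 4.472 rad/s, ζ ≈ 0.3354

Compare the denominator to the standard form s^2 + 2ζωₙs + ωₙ².
ωₙ² = 20, so ωₙ = √20 ≈ 4.472 rad/s.
2ζωₙ = 3, so ζ = 3/(2·√20) ≈ 0.3354.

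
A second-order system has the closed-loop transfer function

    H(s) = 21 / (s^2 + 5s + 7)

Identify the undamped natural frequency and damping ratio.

Compare the denominator to the standard form s^2 + 2ζωₙs + ωₙ².
ωₙ² = 7, so ωₙ = √7 ≈ 2.646 rad/s.
2ζωₙ = 5, so ζ = 5/(2·√7) ≈ 0.9449.
With ζ = 0.9449 the response is underdamped.

ωₙ ≈ 2.646 rad/s, ζ ≈ 0.9449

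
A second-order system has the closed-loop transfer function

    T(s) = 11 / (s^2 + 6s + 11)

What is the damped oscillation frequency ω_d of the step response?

Comparing s^2 + 6s + 11 to s^2 + 2ζωₙs + ωₙ²: ωₙ = √11 ≈ 3.317 rad/s and ζ = 6/(2·√11) ≈ 0.9045.
ζωₙ = 6/2 = 3, so ω_d = ωₙ√(1−ζ²) = √(ωₙ² − (ζωₙ)²) = √(11 − 3²) = √2 ≈ 1.414 rad/s.

ω_d ≈ 1.414 rad/s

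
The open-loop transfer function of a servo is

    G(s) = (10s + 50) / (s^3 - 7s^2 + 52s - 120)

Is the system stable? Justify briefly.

The denominator s^3 - 7s^2 + 52s - 120 factors as (s^2 - 4s + 40)(s - 3), giving poles at s = 2 + 6j, 2 - 6j, 3.
Since the pole(s) at s = 2 ± 6j, 3 lie in the right half-plane, the system is unstable.

unstable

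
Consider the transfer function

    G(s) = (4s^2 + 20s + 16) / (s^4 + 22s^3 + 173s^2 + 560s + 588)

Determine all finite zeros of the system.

Set the numerator to zero: 4s^2 + 20s + 16 = 0, i.e. 4·(s^2 + 5s + 4) = 0.
Factoring: (s + 1)(s + 4) = 0.

s = -1, -4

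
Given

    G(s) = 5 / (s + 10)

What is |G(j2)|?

Substitute s = j2: numerator = 5, denominator = 10 + j2.
|G(j2)| = |5| / |10 + j2| = 5 / 10.198 ≈ 0.4903.

|G(j2)| ≈ 0.4903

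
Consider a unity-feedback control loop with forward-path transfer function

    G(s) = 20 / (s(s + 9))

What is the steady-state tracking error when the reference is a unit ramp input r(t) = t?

G(s) has one pole at the origin.
This is a Type 1 system. Kv = lim_{s→0} s·G(s) = 20/9.
e_ss = 1/Kv = 1/(20/9) = 9/20 ≈ 0.4500.

e_ss = 0.4500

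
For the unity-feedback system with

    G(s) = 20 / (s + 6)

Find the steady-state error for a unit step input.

e_ss = 0.2308

G(s) has no poles at the origin.
This is a Type 0 system. Kp = lim_{s→0} G(s) = 20/6 = 10/3.
e_ss = 1/(1 + Kp) = 1/(1 + 10/3) = 3/13 ≈ 0.2308.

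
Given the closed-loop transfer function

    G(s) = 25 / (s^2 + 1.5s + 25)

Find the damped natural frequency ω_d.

ω_d ≈ 4.943 rad/s

Comparing s^2 + 1.5s + 25 to s^2 + 2ζωₙs + ωₙ²: ωₙ = 5 rad/s and ζ = 1.5/(2·5) = 0.15.
ζωₙ = 1.5/2 = 0.75, so ω_d = ωₙ√(1−ζ²) = √(ωₙ² − (ζωₙ)²) = √(25 − 0.75²) = √24.4375 ≈ 4.943 rad/s.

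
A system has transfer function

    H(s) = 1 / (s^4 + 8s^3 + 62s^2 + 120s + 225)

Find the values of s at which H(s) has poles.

s = -1 ± 2j, -3 ± 6j

The poles are the roots of the denominator s^4 + 8s^3 + 62s^2 + 120s + 225 = 0.
No real roots exist; factor into two real quadratics: (s^2 + 2s + 5)(s^2 + 6s + 45) = 0.
Each quadratic gives a conjugate pair via the quadratic formula.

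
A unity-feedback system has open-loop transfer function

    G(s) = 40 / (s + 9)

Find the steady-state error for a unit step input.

G(s) has no poles at the origin.
This is a Type 0 system. Kp = lim_{s→0} G(s) = 40/9.
e_ss = 1/(1 + Kp) = 1/(1 + 40/9) = 9/49 ≈ 0.1837.

e_ss = 0.1837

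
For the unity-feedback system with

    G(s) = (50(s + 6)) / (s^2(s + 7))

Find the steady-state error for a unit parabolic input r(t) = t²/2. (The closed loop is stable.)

G(s) has 2 poles at the origin.
This is a Type 2 system. Ka = lim_{s→0} s^2·G(s) = 300/7.
e_ss = 1/Ka = 1/(300/7) = 7/300 ≈ 0.02333.

e_ss = 0.02333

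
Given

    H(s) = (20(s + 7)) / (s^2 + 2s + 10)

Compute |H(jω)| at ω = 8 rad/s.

|H(j8)| ≈ 3.775

Substitute s = j8: numerator = 140 + j160, denominator = -54 + j16.
|H(j8)| = |140 + j160| / |-54 + j16| = 212.60 / 56.321 ≈ 3.775.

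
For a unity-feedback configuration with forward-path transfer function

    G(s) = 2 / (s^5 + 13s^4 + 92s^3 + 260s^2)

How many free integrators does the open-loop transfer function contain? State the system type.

Factor s from the denominator: s^5 + 13s^4 + 92s^3 + 260s^2 = s^2·(s^3 + 13s^2 + 92s + 260).
There are 2 poles at the origin, so the system is Type 2.

Type 2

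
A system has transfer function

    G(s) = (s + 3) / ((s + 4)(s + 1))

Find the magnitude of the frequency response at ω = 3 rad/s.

|G(j3)| ≈ 0.2683

Substitute s = j3: numerator = 3 + j3, denominator = -5 + j15.
|G(j3)| = |3 + j3| / |-5 + j15| = 4.2426 / 15.811 ≈ 0.2683.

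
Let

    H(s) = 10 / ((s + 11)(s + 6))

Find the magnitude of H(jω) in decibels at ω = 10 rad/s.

|H(j10)|_dB ≈ -24.8 dB

Substitute s = j10: numerator = 10, denominator = -34 + j170.
|H(j10)| = |10| / |-34 + j170| = 10 / 173.37 ≈ 0.05768.
In decibels: 20·log₁₀(0.05768) ≈ -24.8 dB.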